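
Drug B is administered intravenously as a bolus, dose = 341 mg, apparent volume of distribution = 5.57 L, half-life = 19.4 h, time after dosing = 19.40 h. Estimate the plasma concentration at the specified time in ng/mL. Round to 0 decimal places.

30610 ng/mL

C₀ = Dose / Vd = 341.0 / 5.57 = 61.22 mg/L
k = ln2 / t½ = 0.693147 / 19.4 = 0.03573 h⁻¹
t / t½ = 19.40 / 19.4 = 1 half-lives
C = C₀ × (1/2)^1 = 61.22 × 0.5000 = 30.61 mg/L
Convert: 30.61 mg/L × 1000 = 30610 ng/mL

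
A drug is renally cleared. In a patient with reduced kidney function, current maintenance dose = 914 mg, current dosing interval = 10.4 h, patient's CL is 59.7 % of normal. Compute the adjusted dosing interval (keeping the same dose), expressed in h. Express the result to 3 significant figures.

17.4 h

To keep the same average steady-state level, dosing rate must scale with clearance.
CL ratio = 59.7 / 100 = 0.5970
New interval (same dose) = 10.4 / 0.5970 = 17.42 h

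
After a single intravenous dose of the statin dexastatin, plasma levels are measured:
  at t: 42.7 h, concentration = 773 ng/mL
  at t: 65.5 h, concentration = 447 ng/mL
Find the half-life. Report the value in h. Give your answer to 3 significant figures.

28.9 h

k = ln(C₁/C₂) / (t₂ − t₁) = ln(773/447) / (65.5 − 42.7)
  = 0.5477 / 22.80 = 0.02402 h⁻¹
t½ = ln2 / k = 0.693147 / 0.02402 = 28.86 h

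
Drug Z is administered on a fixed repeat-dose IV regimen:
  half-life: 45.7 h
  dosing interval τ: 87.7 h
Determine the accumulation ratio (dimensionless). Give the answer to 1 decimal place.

k = ln2 / t½ = 0.693147 / 45.7 = 0.01517 h⁻¹
e^(−kτ) = e^(−0.01517 × 87.7) = 0.2644
Accumulation ratio R = 1 / (1 − e^(−kτ)) = 1 / (1 − 0.2644) = 1.359

1.4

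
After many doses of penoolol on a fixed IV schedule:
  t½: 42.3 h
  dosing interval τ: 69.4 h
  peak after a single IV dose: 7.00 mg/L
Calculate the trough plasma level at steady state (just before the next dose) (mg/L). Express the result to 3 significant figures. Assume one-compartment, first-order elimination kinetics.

3.30 mg/L

k = ln2 / t½ = 0.693147 / 42.3 = 0.01639 h⁻¹
e^(−kτ) = e^(−0.01639 × 69.4) = 0.3206
Accumulation ratio R = 1 / (1 − e^(−kτ)) = 1 / (1 − 0.3206) = 1.472
Steady-state trough = C₀ × R × e^(−kτ) = 7.00 × 1.472 × 0.3206 = 3.303 mg/L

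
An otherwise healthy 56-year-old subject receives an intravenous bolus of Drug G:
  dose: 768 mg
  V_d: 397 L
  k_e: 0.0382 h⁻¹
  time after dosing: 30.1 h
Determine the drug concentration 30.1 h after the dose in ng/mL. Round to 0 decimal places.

613 ng/mL

C₀ = Dose / Vd = 768.0 / 397 = 1.935 mg/L
C = C₀ · e^(−k·t) = 1.935 × e^(−0.03820 × 30.1)
  = 1.935 × 0.3167 = 0.6128 mg/L
Convert: 0.6128 mg/L × 1000 = 612.8 ng/mL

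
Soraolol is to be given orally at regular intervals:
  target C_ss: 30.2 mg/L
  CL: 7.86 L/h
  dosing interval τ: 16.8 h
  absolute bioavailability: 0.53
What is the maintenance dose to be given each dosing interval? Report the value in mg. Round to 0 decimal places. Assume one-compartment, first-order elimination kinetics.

At steady state, F × (Dose/τ) = Css × CL.
Dose = Css × CL × τ / F = 30.2 × 7.860 × 16.8 / 0.53 = 7524 mg

7524 mg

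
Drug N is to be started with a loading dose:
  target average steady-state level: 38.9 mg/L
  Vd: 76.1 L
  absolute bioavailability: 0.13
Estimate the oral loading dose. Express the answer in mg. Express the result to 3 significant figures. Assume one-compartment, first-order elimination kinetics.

LD = Css × Vd / F = 38.9 × 76.1 / 0.13 = 22770 mg

22800 mg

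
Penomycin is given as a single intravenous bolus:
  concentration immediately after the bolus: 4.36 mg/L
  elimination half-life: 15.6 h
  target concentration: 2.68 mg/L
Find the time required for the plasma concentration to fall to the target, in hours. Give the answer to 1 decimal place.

k = ln2 / t½ = 0.693147 / 15.6 = 0.04443 h⁻¹
t = ln(C₀ / C) / k = ln(4.360 / 2.68) / 0.04443
  = ln(1.627) / 0.04443 = 0.4867 / 0.04443 = 10.95 h

11.0 h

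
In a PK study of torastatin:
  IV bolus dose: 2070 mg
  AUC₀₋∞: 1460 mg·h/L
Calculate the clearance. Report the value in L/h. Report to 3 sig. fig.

1.42 L/h

CL = Dose / AUC = 2070 / 1460 = 1.418 L/h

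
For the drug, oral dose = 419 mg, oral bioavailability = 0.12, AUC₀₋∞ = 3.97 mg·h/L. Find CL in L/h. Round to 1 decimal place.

CL = F·Dose / AUC = 0.12 × 419 / 3.97 = 12.66 L/h

12.7 L/h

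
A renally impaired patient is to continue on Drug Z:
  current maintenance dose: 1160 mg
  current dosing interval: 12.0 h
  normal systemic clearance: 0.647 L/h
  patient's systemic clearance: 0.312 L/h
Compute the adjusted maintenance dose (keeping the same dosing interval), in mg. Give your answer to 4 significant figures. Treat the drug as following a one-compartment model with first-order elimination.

559.4 mg

To keep the same average steady-state level, dosing rate must scale with clearance.
CL ratio = 0.312 / 0.647 = 0.4822
New dose (same interval) = 1160 × 0.4822 = 559.4 mg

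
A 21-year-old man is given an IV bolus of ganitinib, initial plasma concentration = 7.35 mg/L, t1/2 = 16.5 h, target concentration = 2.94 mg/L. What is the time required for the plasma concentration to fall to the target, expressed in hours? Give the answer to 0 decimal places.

22 h

k = ln2 / t½ = 0.693147 / 16.5 = 0.04201 h⁻¹
t = ln(C₀ / C) / k = ln(7.350 / 2.94) / 0.04201
  = ln(2.500) / 0.04201 = 0.9163 / 0.04201 = 21.81 h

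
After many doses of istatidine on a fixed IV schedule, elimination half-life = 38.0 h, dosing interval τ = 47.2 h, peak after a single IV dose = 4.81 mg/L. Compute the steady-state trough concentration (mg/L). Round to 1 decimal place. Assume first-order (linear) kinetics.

3.5 mg/L

k = ln2 / t½ = 0.693147 / 38.0 = 0.01824 h⁻¹
e^(−kτ) = e^(−0.01824 × 47.2) = 0.4228
Accumulation ratio R = 1 / (1 − e^(−kτ)) = 1 / (1 − 0.4228) = 1.733
Steady-state trough = C₀ × R × e^(−kτ) = 4.81 × 1.733 × 0.4228 = 3.524 mg/L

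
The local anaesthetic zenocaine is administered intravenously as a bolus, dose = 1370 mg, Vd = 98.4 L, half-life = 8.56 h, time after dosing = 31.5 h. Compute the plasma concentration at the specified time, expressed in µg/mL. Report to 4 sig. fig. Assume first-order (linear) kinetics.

1.086 µg/mL

C₀ = Dose / Vd = 1370 / 98.4 = 13.92 mg/L
k = ln2 / t½ = 0.693147 / 8.56 = 0.08098 h⁻¹
C = C₀ · e^(−k·t) = 13.92 × e^(−0.08098 × 31.5)
  = 13.92 × 0.07801 = 1.086 mg/L
(1.086 mg/L = 1.086 µg/mL)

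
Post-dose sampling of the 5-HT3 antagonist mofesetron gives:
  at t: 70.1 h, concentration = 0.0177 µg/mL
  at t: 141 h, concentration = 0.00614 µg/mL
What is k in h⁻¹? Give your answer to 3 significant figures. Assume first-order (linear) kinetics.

0.0149 h⁻¹

k = ln(C₁/C₂) / (t₂ − t₁) = ln(0.0177/0.00614) / (141 − 70.1)
  = 1.059 / 70.90 = 0.01494 h⁻¹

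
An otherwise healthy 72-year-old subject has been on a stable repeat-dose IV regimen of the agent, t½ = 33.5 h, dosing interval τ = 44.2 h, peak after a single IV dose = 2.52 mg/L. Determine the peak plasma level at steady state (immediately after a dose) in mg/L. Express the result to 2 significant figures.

4.2 mg/L

k = ln2 / t½ = 0.693147 / 33.5 = 0.02069 h⁻¹
e^(−kτ) = e^(−0.02069 × 44.2) = 0.4007
Accumulation ratio R = 1 / (1 − e^(−kτ)) = 1 / (1 − 0.4007) = 1.669
Steady-state peak = C₀ × R = 2.52 × 1.669 = 4.206 mg/L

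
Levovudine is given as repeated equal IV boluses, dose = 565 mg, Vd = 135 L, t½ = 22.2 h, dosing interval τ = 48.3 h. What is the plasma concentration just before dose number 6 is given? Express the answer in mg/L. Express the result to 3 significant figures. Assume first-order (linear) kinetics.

C₀ per dose = Dose / Vd = 565 / 135 = 4.185 mg/L
k = ln2 / t½ = 0.693147 / 22.2 = 0.03122 h⁻¹
Fraction remaining after one interval: r = e^(−kτ) = e^(−0.03122 × 48.3) = 0.2214
Before dose 6, 5 doses have been given (aged 1τ, 2τ, 3τ, 4τ, 5τ).
C_trough = C₀ × (r + r² + … + r^5) = C₀ × r(1−r^5)/(1−r)
        = 4.185 × 0.2214 × (1 − 0.0005320) / (1 − 0.2214) = 1.189 mg/L

1.19 mg/L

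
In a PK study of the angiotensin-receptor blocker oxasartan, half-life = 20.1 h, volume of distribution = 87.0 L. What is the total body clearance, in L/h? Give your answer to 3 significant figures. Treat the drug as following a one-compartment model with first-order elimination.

3.00 L/h

k = ln2 / t½ = 0.693147 / 20.1 = 0.03448 h⁻¹
CL = k × Vd = 0.03448 × 87.0 = 3.000 L/h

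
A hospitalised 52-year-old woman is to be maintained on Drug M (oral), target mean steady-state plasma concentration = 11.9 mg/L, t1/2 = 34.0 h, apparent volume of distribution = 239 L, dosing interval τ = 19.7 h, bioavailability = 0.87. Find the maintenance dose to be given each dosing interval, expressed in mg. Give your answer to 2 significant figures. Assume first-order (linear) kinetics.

k = ln2 / t½ = 0.693147 / 34.0 = 0.02039 h⁻¹
CL = k × Vd = 0.02039 × 239 = 4.873 L/h
At steady state, F × (Dose/τ) = Css × CL.
Dose = Css × CL × τ / F = 11.9 × 4.873 × 19.7 / 0.87 = 1313 mg

1300 mg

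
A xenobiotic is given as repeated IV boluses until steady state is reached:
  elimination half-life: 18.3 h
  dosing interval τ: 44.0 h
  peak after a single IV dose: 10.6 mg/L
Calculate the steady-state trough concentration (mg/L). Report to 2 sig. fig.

k = ln2 / t½ = 0.693147 / 18.3 = 0.03788 h⁻¹
e^(−kτ) = e^(−0.03788 × 44.0) = 0.1889
Accumulation ratio R = 1 / (1 − e^(−kτ)) = 1 / (1 − 0.1889) = 1.233
Steady-state trough = C₀ × R × e^(−kτ) = 10.6 × 1.233 × 0.1889 = 2.469 mg/L

2.5 mg/L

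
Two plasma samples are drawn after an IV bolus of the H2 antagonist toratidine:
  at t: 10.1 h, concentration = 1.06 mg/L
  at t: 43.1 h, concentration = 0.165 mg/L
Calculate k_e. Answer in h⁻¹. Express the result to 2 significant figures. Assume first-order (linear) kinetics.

k = ln(C₁/C₂) / (t₂ − t₁) = ln(1.06/0.165) / (43.1 − 10.1)
  = 1.860 / 33.00 = 0.05636 h⁻¹

0.056 h⁻¹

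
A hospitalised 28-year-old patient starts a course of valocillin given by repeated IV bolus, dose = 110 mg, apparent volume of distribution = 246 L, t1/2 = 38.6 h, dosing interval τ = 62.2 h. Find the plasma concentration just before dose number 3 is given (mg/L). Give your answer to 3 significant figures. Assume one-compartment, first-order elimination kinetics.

0.194 mg/L

C₀ per dose = Dose / Vd = 110 / 246 = 0.4472 mg/L
k = ln2 / t½ = 0.693147 / 38.6 = 0.01796 h⁻¹
Fraction remaining after one interval: r = e^(−kτ) = e^(−0.01796 × 62.2) = 0.3272
Before dose 3, 2 doses have been given (aged 1τ, 2τ).
C_trough = C₀ × (r + r²) = 0.4472 × (0.3272 + 0.1071) = 0.1942 mg/L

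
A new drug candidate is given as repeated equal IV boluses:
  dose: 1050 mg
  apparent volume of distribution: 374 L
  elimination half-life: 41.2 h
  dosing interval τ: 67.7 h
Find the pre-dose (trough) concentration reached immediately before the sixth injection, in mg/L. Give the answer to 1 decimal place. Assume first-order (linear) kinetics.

1.3 mg/L

C₀ per dose = Dose / Vd = 1050 / 374 = 2.807 mg/L
k = ln2 / t½ = 0.693147 / 41.2 = 0.01682 h⁻¹
Fraction remaining after one interval: r = e^(−kτ) = e^(−0.01682 × 67.7) = 0.3202
Before dose 6, 5 doses have been given (aged 1τ, 2τ, 3τ, 4τ, 5τ).
C_trough = C₀ × (r + r² + … + r^5) = C₀ × r(1−r^5)/(1−r)
        = 2.807 × 0.3202 × (1 − 0.003366) / (1 − 0.3202) = 1.318 mg/L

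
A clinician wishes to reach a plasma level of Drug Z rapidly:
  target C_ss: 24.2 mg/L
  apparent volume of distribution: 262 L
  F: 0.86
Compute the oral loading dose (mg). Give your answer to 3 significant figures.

LD = Css × Vd / F = 24.2 × 262 / 0.86 = 7373 mg

7370 mg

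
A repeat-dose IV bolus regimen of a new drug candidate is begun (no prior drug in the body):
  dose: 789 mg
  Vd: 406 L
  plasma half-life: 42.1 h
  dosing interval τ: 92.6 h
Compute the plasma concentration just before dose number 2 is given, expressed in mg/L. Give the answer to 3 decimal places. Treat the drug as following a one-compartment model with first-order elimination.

0.423 mg/L

C₀ per dose = Dose / Vd = 789 / 406 = 1.943 mg/L
k = ln2 / t½ = 0.693147 / 42.1 = 0.01646 h⁻¹
Fraction remaining after one interval: r = e^(−kτ) = e^(−0.01646 × 92.6) = 0.2178
Before dose 2, 1 dose has been given (aged 1τ).
C_trough = C₀ × r = 1.943 × 0.2178 = 0.4232 mg/L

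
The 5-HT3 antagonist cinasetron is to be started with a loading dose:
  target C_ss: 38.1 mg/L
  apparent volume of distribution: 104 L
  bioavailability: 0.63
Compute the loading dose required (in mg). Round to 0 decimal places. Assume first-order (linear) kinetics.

LD = Css × Vd / F = 38.1 × 104 / 0.63 = 6290 mg

6290 mg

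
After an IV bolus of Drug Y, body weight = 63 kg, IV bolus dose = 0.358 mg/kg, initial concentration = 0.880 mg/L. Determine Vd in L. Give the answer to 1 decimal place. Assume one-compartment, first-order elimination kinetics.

Dose = 0.358 × 63 = 22.55 mg
Vd = Dose / C₀ = 22.55 / 0.880 = 25.63 L

25.6 L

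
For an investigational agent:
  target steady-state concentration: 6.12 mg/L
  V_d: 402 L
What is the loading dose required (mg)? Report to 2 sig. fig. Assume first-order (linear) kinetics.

2500 mg

LD = Css × Vd = 6.12 × 402 = 2460 mg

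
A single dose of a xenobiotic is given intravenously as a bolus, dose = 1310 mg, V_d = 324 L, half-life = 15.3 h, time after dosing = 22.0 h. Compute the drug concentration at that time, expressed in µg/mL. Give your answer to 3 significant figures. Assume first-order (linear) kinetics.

C₀ = Dose / Vd = 1310 / 324 = 4.043 mg/L
k = ln2 / t½ = 0.693147 / 15.3 = 0.04530 h⁻¹
C = C₀ · e^(−k·t) = 4.043 × e^(−0.04530 × 22.0)
  = 4.043 × 0.3691 = 1.492 mg/L
(1.492 mg/L = 1.492 µg/mL)

1.49 µg/mL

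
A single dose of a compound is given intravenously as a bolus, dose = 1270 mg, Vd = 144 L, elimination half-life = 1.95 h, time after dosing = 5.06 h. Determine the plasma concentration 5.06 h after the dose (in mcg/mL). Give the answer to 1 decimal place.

C₀ = Dose / Vd = 1270 / 144 = 8.819 mg/L
k = ln2 / t½ = 0.693147 / 1.95 = 0.3555 h⁻¹
C = C₀ · e^(−k·t) = 8.819 × e^(−0.3555 × 5.06)
  = 8.819 × 0.1655 = 1.460 mg/L
(1.460 mg/L = 1.460 mcg/mL)

1.5 mcg/mL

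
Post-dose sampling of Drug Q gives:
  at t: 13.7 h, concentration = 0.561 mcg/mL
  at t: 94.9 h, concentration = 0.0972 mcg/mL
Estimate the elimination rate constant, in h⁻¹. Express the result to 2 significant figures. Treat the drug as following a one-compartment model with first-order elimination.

k = ln(C₁/C₂) / (t₂ − t₁) = ln(0.561/0.0972) / (94.9 − 13.7)
  = 1.753 / 81.20 = 0.02159 h⁻¹

0.022 h⁻¹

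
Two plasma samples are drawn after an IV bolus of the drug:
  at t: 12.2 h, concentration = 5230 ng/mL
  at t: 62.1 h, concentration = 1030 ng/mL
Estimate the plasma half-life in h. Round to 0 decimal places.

21 h

k = ln(C₁/C₂) / (t₂ − t₁) = ln(5230/1030) / (62.1 − 12.2)
  = 1.625 / 49.90 = 0.03257 h⁻¹
t½ = ln2 / k = 0.693147 / 0.03257 = 21.28 h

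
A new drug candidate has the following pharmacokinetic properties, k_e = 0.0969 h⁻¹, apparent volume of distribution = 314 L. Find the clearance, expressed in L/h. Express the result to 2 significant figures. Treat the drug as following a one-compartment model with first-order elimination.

30 L/h

CL = k × Vd = 0.0969 × 314 = 30.43 L/h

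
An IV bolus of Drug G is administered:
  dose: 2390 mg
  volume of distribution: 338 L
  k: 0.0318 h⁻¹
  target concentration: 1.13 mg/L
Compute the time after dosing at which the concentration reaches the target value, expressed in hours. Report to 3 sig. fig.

57.7 h

C₀ = Dose / Vd = 2390 / 338 = 7.071 mg/L
t = ln(C₀ / C) / k = ln(7.071 / 1.13) / 0.03180
  = ln(6.258) / 0.03180 = 1.834 / 0.03180 = 57.67 h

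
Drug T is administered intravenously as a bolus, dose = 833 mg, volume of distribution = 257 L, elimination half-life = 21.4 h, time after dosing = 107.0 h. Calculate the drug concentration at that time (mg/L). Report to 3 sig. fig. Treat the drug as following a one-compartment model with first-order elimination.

C₀ = Dose / Vd = 833.0 / 257 = 3.241 mg/L
k = ln2 / t½ = 0.693147 / 21.4 = 0.03239 h⁻¹
t / t½ = 107.0 / 21.4 = 5 half-lives
C = C₀ × (1/2)^5 = 3.241 × 0.03125 = 0.1013 mg/L

0.101 mg/L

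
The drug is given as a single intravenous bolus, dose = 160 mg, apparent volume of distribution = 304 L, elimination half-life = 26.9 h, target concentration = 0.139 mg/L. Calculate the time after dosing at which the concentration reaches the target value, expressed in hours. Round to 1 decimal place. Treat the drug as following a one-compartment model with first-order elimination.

C₀ = Dose / Vd = 160.0 / 304 = 0.5263 mg/L
k = ln2 / t½ = 0.693147 / 26.9 = 0.02577 h⁻¹
t = ln(C₀ / C) / k = ln(0.5263 / 0.139) / 0.02577
  = ln(3.786) / 0.02577 = 1.331 / 0.02577 = 51.65 h

51.7 h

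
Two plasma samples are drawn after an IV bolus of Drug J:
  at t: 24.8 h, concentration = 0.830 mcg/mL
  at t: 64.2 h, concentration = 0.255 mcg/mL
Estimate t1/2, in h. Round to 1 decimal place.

23.1 h

k = ln(C₁/C₂) / (t₂ − t₁) = ln(0.830/0.255) / (64.2 − 24.8)
  = 1.180 / 39.40 = 0.02995 h⁻¹
t½ = ln2 / k = 0.693147 / 0.02995 = 23.14 h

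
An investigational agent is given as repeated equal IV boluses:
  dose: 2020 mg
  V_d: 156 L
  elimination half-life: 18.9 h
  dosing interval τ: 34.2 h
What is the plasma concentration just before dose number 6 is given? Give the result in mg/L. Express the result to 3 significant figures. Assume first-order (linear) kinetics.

5.16 mg/L

C₀ per dose = Dose / Vd = 2020 / 156 = 12.95 mg/L
k = ln2 / t½ = 0.693147 / 18.9 = 0.03667 h⁻¹
Fraction remaining after one interval: r = e^(−kτ) = e^(−0.03667 × 34.2) = 0.2853
Before dose 6, 5 doses have been given (aged 1τ, 2τ, 3τ, 4τ, 5τ).
C_trough = C₀ × (r + r² + … + r^5) = C₀ × r(1−r^5)/(1−r)
        = 12.95 × 0.2853 × (1 − 0.001890) / (1 − 0.2853) = 5.160 mg/L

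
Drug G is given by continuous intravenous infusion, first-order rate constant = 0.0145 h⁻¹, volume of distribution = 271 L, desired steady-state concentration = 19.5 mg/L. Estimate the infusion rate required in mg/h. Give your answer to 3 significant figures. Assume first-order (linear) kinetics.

CL = k × Vd = 0.01450 × 271 = 3.930 L/h
At steady state, infusion rate R₀ = Css × CL = 19.5 × 3.930 = 76.64 mg/h

76.6 mg/h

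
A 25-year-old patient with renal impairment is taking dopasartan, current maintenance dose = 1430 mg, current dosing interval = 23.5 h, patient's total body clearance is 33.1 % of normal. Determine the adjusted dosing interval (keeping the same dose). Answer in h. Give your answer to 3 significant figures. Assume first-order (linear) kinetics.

71.0 h

To keep the same average steady-state level, dosing rate must scale with clearance.
CL ratio = 33.1 / 100 = 0.3310
New interval (same dose) = 23.5 / 0.3310 = 71.00 h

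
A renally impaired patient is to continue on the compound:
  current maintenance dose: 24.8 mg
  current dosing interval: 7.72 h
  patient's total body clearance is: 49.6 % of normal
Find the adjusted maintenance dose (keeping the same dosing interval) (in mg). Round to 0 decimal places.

To keep the same average steady-state level, dosing rate must scale with clearance.
CL ratio = 49.6 / 100 = 0.4960
New dose (same interval) = 24.8 × 0.4960 = 12.30 mg

12 mg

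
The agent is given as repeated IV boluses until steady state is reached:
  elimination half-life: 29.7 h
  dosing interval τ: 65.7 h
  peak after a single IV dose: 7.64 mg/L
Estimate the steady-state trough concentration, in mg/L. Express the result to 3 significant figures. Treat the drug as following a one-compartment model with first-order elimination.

k = ln2 / t½ = 0.693147 / 29.7 = 0.02334 h⁻¹
e^(−kτ) = e^(−0.02334 × 65.7) = 0.2158
Accumulation ratio R = 1 / (1 − e^(−kτ)) = 1 / (1 − 0.2158) = 1.275
Steady-state trough = C₀ × R × e^(−kτ) = 7.64 × 1.275 × 0.2158 = 2.102 mg/L

2.10 mg/L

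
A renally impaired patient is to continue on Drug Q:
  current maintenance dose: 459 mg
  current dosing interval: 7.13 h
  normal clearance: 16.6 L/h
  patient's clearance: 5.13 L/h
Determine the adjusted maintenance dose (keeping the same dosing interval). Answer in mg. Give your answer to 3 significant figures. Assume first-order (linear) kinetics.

142 mg

To keep the same average steady-state level, dosing rate must scale with clearance.
CL ratio = 5.13 / 16.6 = 0.3090
New dose (same interval) = 459 × 0.3090 = 141.8 mg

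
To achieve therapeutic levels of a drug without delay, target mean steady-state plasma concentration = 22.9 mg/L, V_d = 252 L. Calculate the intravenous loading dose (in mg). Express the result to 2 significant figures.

LD = Css × Vd = 22.9 × 252 = 5771 mg

5800 mg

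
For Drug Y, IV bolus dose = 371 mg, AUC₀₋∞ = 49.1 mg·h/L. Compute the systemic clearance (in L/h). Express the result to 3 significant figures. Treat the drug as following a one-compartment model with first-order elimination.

7.56 L/h

CL = Dose / AUC = 371 / 49.1 = 7.556 L/h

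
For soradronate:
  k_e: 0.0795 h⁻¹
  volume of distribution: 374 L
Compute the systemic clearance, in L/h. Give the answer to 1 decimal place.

29.7 L/h

CL = k × Vd = 0.0795 × 374 = 29.73 L/h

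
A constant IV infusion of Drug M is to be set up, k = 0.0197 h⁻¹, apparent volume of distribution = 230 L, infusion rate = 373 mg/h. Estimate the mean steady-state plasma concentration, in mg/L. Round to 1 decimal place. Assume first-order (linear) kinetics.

82.3 mg/L

CL = k × Vd = 0.01970 × 230 = 4.531 L/h
At steady state Css = R₀ / CL = 373 / 4.531 = 82.32 mg/L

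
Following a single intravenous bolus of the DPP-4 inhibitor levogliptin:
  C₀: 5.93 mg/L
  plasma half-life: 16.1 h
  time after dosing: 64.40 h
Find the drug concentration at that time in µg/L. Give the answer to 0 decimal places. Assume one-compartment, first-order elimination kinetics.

371 µg/L

k = ln2 / t½ = 0.693147 / 16.1 = 0.04305 h⁻¹
t / t½ = 64.40 / 16.1 = 4 half-lives
C = C₀ × (1/2)^4 = 5.930 × 0.06250 = 0.3706 mg/L
Convert: 0.3706 mg/L × 1000 = 370.6 µg/L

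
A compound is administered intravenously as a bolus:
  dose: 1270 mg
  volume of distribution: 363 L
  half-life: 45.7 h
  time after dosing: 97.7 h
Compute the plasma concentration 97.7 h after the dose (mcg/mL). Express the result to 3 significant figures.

0.795 mcg/mL

C₀ = Dose / Vd = 1270 / 363 = 3.499 mg/L
k = ln2 / t½ = 0.693147 / 45.7 = 0.01517 h⁻¹
C = C₀ · e^(−k·t) = 3.499 × e^(−0.01517 × 97.7)
  = 3.499 × 0.2272 = 0.7950 mg/L
(0.7950 mg/L = 0.7950 mcg/mL)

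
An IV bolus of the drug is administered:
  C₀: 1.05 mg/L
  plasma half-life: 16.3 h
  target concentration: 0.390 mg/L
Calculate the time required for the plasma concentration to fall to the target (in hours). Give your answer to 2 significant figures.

23 h

k = ln2 / t½ = 0.693147 / 16.3 = 0.04252 h⁻¹
t = ln(C₀ / C) / k = ln(1.050 / 0.390) / 0.04252
  = ln(2.692) / 0.04252 = 0.9903 / 0.04252 = 23.29 h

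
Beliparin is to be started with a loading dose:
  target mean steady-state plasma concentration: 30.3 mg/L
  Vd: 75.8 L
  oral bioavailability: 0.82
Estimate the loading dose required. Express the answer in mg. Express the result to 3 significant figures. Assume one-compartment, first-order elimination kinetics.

LD = Css × Vd / F = 30.3 × 75.8 / 0.82 = 2801 mg

2800 mg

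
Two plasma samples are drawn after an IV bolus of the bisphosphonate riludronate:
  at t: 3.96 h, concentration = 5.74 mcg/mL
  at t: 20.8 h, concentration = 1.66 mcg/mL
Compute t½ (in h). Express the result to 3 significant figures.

k = ln(C₁/C₂) / (t₂ − t₁) = ln(5.74/1.66) / (20.8 − 3.96)
  = 1.241 / 16.84 = 0.07369 h⁻¹
t½ = ln2 / k = 0.693147 / 0.07369 = 9.406 h

9.41 h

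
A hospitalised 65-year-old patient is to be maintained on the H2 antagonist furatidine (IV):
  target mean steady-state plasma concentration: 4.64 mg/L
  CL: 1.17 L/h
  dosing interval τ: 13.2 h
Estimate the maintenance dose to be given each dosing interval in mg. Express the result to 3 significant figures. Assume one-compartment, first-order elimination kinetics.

At steady state, Dose/τ = Css × CL.
Dose = Css × CL × τ = 4.64 × 1.170 × 13.2 = 71.66 mg

71.7 mg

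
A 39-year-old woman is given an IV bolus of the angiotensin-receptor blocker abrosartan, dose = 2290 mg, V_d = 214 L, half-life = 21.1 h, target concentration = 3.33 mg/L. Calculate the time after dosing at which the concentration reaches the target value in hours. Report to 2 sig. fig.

36 h

C₀ = Dose / Vd = 2290 / 214 = 10.70 mg/L
k = ln2 / t½ = 0.693147 / 21.1 = 0.03285 h⁻¹
t = ln(C₀ / C) / k = ln(10.70 / 3.33) / 0.03285
  = ln(3.213) / 0.03285 = 1.167 / 0.03285 = 35.53 h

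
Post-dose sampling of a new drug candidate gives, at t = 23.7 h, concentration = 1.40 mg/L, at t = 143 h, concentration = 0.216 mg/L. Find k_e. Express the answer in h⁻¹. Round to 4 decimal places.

k = ln(C₁/C₂) / (t₂ − t₁) = ln(1.40/0.216) / (143 − 23.7)
  = 1.869 / 119.3 = 0.01567 h⁻¹

0.0157 h⁻¹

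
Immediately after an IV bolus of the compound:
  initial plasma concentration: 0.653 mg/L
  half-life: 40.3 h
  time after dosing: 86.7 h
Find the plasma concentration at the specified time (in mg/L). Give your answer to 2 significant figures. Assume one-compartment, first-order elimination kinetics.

0.15 mg/L

k = ln2 / t½ = 0.693147 / 40.3 = 0.01720 h⁻¹
C = C₀ · e^(−k·t) = 0.6530 × e^(−0.01720 × 86.7)
  = 0.6530 × 0.2251 = 0.1470 mg/L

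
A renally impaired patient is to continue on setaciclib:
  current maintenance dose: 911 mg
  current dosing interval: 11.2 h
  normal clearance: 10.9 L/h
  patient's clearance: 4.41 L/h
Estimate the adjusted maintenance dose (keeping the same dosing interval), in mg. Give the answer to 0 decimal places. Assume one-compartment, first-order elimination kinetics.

To keep the same average steady-state level, dosing rate must scale with clearance.
CL ratio = 4.41 / 10.9 = 0.4046
New dose (same interval) = 911 × 0.4046 = 368.6 mg

369 mg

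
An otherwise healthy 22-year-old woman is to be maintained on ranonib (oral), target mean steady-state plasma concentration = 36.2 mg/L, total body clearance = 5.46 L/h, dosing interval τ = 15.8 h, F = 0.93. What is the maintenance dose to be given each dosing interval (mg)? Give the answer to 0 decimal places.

3358 mg

At steady state, F × (Dose/τ) = Css × CL.
Dose = Css × CL × τ / F = 36.2 × 5.460 × 15.8 / 0.93 = 3358 mg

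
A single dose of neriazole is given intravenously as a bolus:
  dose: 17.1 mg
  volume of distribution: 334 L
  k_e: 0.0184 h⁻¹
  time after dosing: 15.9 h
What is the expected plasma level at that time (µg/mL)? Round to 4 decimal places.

0.0382 µg/mL

C₀ = Dose / Vd = 17.10 / 334 = 0.05120 mg/L
C = C₀ · e^(−k·t) = 0.05120 × e^(−0.01840 × 15.9)
  = 0.05120 × 0.7464 = 0.03822 mg/L
(0.03822 mg/L = 0.03822 µg/mL)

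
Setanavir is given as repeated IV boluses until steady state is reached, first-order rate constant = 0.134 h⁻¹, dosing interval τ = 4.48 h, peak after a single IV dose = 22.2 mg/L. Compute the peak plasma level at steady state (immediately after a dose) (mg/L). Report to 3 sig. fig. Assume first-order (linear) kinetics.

e^(−kτ) = e^(−0.1340 × 4.48) = 0.5486
Accumulation ratio R = 1 / (1 − e^(−kτ)) = 1 / (1 − 0.5486) = 2.215
Steady-state peak = C₀ × R = 22.2 × 2.215 = 49.17 mg/L

49.2 mg/L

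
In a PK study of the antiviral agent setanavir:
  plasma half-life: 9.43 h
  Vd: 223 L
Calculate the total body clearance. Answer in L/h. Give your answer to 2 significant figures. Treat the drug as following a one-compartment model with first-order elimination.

16 L/h

k = ln2 / t½ = 0.693147 / 9.43 = 0.07350 h⁻¹
CL = k × Vd = 0.07350 × 223 = 16.39 L/h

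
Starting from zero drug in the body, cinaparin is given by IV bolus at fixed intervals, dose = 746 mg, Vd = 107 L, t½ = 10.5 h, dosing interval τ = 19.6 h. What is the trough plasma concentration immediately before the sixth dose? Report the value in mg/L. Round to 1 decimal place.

C₀ per dose = Dose / Vd = 746 / 107 = 6.972 mg/L
k = ln2 / t½ = 0.693147 / 10.5 = 0.06601 h⁻¹
Fraction remaining after one interval: r = e^(−kτ) = e^(−0.06601 × 19.6) = 0.2742
Before dose 6, 5 doses have been given (aged 1τ, 2τ, 3τ, 4τ, 5τ).
C_trough = C₀ × (r + r² + … + r^5) = C₀ × r(1−r^5)/(1−r)
        = 6.972 × 0.2742 × (1 − 0.001550) / (1 − 0.2742) = 2.630 mg/L

2.6 mg/L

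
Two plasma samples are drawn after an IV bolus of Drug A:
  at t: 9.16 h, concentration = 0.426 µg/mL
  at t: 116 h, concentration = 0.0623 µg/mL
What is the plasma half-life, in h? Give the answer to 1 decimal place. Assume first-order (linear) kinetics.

k = ln(C₁/C₂) / (t₂ − t₁) = ln(0.426/0.0623) / (116 − 9.16)
  = 1.922 / 106.8 = 0.01800 h⁻¹
t½ = ln2 / k = 0.693147 / 0.01800 = 38.51 h

38.5 h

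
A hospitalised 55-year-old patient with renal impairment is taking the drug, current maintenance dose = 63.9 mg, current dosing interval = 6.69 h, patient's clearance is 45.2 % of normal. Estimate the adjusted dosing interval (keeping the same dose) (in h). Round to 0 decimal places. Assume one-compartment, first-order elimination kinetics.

To keep the same average steady-state level, dosing rate must scale with clearance.
CL ratio = 45.2 / 100 = 0.4520
New interval (same dose) = 6.69 / 0.4520 = 14.80 h

15 h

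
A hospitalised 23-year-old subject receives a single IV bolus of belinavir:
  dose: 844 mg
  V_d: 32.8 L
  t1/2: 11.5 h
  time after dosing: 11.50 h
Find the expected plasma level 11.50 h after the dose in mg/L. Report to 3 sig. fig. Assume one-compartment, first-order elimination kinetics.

C₀ = Dose / Vd = 844.0 / 32.8 = 25.73 mg/L
k = ln2 / t½ = 0.693147 / 11.5 = 0.06027 h⁻¹
t / t½ = 11.50 / 11.5 = 1 half-lives
C = C₀ × (1/2)^1 = 25.73 × 0.5000 = 12.87 mg/L

12.9 mg/L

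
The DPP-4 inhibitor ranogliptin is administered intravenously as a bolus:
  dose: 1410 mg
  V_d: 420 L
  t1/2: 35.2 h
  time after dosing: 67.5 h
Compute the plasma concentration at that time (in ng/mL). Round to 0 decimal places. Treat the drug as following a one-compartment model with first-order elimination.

C₀ = Dose / Vd = 1410 / 420 = 3.357 mg/L
k = ln2 / t½ = 0.693147 / 35.2 = 0.01969 h⁻¹
C = C₀ · e^(−k·t) = 3.357 × e^(−0.01969 × 67.5)
  = 3.357 × 0.2647 = 0.8886 mg/L
Convert: 0.8886 mg/L × 1000 = 888.6 ng/mL

889 ng/mL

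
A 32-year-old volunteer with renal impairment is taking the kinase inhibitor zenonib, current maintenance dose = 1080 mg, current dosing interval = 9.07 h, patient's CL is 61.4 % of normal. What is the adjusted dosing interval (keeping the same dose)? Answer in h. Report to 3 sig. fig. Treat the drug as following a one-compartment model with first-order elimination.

To keep the same average steady-state level, dosing rate must scale with clearance.
CL ratio = 61.4 / 100 = 0.6140
New interval (same dose) = 9.07 / 0.6140 = 14.77 h

14.8 h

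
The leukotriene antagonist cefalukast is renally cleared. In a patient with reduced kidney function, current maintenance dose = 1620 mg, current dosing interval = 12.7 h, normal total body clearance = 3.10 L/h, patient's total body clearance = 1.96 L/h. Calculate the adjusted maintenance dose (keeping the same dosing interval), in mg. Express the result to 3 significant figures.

To keep the same average steady-state level, dosing rate must scale with clearance.
CL ratio = 1.96 / 3.10 = 0.6323
New dose (same interval) = 1620 × 0.6323 = 1024 mg

1020 mg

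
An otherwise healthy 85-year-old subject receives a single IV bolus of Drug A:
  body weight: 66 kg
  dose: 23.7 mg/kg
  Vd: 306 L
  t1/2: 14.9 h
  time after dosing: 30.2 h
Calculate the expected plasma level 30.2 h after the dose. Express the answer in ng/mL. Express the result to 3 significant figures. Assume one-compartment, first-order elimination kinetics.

1250 ng/mL

Total dose = 23.7 × 66 = 1564 mg
C₀ = Dose / Vd = 1564 / 306 = 5.111 mg/L
k = ln2 / t½ = 0.693147 / 14.9 = 0.04652 h⁻¹
C = C₀ · e^(−k·t) = 5.111 × e^(−0.04652 × 30.2)
  = 5.111 × 0.2454 = 1.254 mg/L
Convert: 1.254 mg/L × 1000 = 1254 ng/mL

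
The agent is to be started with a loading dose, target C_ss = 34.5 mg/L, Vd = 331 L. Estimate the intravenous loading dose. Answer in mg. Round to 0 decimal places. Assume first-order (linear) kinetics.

11420 mg

LD = Css × Vd = 34.5 × 331 = 11420 mg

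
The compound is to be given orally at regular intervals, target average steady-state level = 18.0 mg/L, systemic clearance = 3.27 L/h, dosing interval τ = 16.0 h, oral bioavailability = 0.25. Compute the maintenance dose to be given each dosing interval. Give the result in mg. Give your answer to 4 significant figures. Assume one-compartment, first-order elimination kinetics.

3767 mg

At steady state, F × (Dose/τ) = Css × CL.
Dose = Css × CL × τ / F = 18.0 × 3.270 × 16.0 / 0.25 = 3767 mg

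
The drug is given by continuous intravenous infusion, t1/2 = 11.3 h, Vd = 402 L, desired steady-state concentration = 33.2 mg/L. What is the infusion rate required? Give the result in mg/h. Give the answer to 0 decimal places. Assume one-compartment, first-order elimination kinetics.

819 mg/h

k = ln2 / t½ = 0.693147 / 11.3 = 0.06134 h⁻¹
CL = k × Vd = 0.06134 × 402 = 24.66 L/h
At steady state, infusion rate R₀ = Css × CL = 33.2 × 24.66 = 818.7 mg/h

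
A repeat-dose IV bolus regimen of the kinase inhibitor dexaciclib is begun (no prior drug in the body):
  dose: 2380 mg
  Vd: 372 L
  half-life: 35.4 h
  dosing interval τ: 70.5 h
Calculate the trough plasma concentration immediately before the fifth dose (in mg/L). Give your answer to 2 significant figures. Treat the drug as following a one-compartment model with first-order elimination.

C₀ per dose = Dose / Vd = 2380 / 372 = 6.398 mg/L
k = ln2 / t½ = 0.693147 / 35.4 = 0.01958 h⁻¹
Fraction remaining after one interval: r = e^(−kτ) = e^(−0.01958 × 70.5) = 0.2515
Before dose 5, 4 doses have been given (aged 1τ, 2τ, 3τ, 4τ).
C_trough = C₀ × (r + r² + … + r^4) = C₀ × r(1−r^4)/(1−r)
        = 6.398 × 0.2515 × (1 − 0.004001) / (1 − 0.2515) = 2.141 mg/L

2.1 mg/L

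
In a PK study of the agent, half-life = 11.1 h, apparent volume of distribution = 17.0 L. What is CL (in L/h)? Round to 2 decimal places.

k = ln2 / t½ = 0.693147 / 11.1 = 0.06245 h⁻¹
CL = k × Vd = 0.06245 × 17.0 = 1.062 L/h

1.06 L/h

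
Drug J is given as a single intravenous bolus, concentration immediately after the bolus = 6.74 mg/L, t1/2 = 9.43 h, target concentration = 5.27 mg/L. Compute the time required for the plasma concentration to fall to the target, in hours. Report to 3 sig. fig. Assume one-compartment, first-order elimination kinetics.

3.35 h

k = ln2 / t½ = 0.693147 / 9.43 = 0.07350 h⁻¹
t = ln(C₀ / C) / k = ln(6.740 / 5.27) / 0.07350
  = ln(1.279) / 0.07350 = 0.2461 / 0.07350 = 3.348 h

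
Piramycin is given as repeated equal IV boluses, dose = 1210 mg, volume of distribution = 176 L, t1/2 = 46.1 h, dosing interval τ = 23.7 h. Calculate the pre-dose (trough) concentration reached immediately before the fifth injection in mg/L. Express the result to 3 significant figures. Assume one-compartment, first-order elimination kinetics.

C₀ per dose = Dose / Vd = 1210 / 176 = 6.875 mg/L
k = ln2 / t½ = 0.693147 / 46.1 = 0.01504 h⁻¹
Fraction remaining after one interval: r = e^(−kτ) = e^(−0.01504 × 23.7) = 0.7002
Before dose 5, 4 doses have been given (aged 1τ, 2τ, 3τ, 4τ).
C_trough = C₀ × (r + r² + … + r^4) = C₀ × r(1−r^4)/(1−r)
        = 6.875 × 0.7002 × (1 − 0.2404) / (1 − 0.7002) = 12.20 mg/L

12.2 mg/L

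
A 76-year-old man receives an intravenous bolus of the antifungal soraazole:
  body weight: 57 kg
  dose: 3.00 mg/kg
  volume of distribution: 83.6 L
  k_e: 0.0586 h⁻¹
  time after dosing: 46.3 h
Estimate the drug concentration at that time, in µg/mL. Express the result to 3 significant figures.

Total dose = 3.00 × 57 = 171.0 mg
C₀ = Dose / Vd = 171.0 / 83.6 = 2.045 mg/L
C = C₀ · e^(−k·t) = 2.045 × e^(−0.05860 × 46.3)
  = 2.045 × 0.06633 = 0.1356 mg/L
(0.1356 mg/L = 0.1356 µg/mL)

0.136 µg/mL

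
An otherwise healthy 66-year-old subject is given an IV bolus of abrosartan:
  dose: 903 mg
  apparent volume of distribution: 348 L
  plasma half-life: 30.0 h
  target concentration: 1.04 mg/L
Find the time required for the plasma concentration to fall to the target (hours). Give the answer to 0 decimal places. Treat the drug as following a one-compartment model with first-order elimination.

40 h

C₀ = Dose / Vd = 903.0 / 348 = 2.595 mg/L
k = ln2 / t½ = 0.693147 / 30.0 = 0.02310 h⁻¹
t = ln(C₀ / C) / k = ln(2.595 / 1.04) / 0.02310
  = ln(2.495) / 0.02310 = 0.9143 / 0.02310 = 39.58 h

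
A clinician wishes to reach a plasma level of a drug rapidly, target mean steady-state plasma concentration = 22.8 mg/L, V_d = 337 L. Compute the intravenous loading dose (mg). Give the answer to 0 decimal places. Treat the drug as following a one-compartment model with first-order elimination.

7684 mg

LD = Css × Vd = 22.8 × 337 = 7684 mg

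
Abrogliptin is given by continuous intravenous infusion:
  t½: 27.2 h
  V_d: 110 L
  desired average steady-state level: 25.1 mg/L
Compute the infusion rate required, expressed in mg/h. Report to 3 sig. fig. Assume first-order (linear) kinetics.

70.4 mg/h

k = ln2 / t½ = 0.693147 / 27.2 = 0.02548 h⁻¹
CL = k × Vd = 0.02548 × 110 = 2.803 L/h
At steady state, infusion rate R₀ = Css × CL = 25.1 × 2.803 = 70.36 mg/h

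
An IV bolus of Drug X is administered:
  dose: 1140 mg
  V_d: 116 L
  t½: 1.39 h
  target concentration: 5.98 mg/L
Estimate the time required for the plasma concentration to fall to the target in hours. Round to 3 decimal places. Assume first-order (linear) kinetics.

0.996 h

C₀ = Dose / Vd = 1140 / 116 = 9.828 mg/L
k = ln2 / t½ = 0.693147 / 1.39 = 0.4987 h⁻¹
t = ln(C₀ / C) / k = ln(9.828 / 5.98) / 0.4987
  = ln(1.643) / 0.4987 = 0.4965 / 0.4987 = 0.9956 h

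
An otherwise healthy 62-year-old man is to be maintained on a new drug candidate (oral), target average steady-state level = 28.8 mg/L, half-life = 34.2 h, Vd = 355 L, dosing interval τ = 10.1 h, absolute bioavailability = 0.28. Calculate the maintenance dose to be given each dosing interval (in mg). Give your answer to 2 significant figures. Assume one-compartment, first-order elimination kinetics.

k = ln2 / t½ = 0.693147 / 34.2 = 0.02027 h⁻¹
CL = k × Vd = 0.02027 × 355 = 7.196 L/h
At steady state, F × (Dose/τ) = Css × CL.
Dose = Css × CL × τ / F = 28.8 × 7.196 × 10.1 / 0.28 = 7476 mg

7500 mg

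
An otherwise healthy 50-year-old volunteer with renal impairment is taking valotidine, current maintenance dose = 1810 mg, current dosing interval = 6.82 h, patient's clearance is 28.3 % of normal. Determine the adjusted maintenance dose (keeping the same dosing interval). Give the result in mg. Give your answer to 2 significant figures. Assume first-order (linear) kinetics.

To keep the same average steady-state level, dosing rate must scale with clearance.
CL ratio = 28.3 / 100 = 0.2830
New dose (same interval) = 1810 × 0.2830 = 512.2 mg

510 mg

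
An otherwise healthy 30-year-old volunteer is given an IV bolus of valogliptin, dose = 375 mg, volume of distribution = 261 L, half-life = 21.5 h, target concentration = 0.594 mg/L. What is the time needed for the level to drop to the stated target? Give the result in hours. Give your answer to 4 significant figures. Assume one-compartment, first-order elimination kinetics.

27.40 h

C₀ = Dose / Vd = 375.0 / 261 = 1.437 mg/L
k = ln2 / t½ = 0.693147 / 21.5 = 0.03224 h⁻¹
t = ln(C₀ / C) / k = ln(1.437 / 0.594) / 0.03224
  = ln(2.419) / 0.03224 = 0.8834 / 0.03224 = 27.40 h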